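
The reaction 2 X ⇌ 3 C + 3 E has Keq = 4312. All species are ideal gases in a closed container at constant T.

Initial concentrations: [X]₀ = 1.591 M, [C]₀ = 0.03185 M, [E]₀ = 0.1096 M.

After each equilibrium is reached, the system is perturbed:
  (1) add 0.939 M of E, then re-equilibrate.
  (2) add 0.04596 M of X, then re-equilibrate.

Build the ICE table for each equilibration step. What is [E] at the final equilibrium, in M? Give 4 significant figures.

Q₀ = 1.6804e-08 vs Keq = 4312 ⇒ Q<K, forward
Step 1:
                    X           C           E
  init          1.591     0.03185      0.1096
  Δ            -1.427        2.14        2.14
  eq           0.1644       2.172       2.249
  solve Keq expr → x = 0.7133; check Q = 4312
Then add 0.939 M of E.
Step 2:
                    X           C           E
  init         0.1644       2.172       3.188
  Δ           0.07731      -0.116      -0.116
  eq           0.2417       2.056       3.072
  solve Keq expr → x = -0.03866; check Q = 4312
Then add 0.04596 M of X.
Step 3:
                    X           C           E
  init         0.2877       2.056       3.072
  Δ           -0.0317     0.04754     0.04754
  eq            0.256       2.103        3.12
  solve Keq expr → x = 0.01585; check Q = 4312

[E]_eq = 3.12 M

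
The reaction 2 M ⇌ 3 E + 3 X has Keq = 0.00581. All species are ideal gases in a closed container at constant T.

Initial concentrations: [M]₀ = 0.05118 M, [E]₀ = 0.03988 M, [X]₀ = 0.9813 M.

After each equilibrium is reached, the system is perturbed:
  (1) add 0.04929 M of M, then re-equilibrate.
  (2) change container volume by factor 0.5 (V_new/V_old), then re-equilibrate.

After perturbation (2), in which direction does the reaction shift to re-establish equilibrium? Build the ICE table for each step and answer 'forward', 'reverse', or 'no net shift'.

Direction: reverse

Q₀ = 0.02288 vs Keq = 0.00581 ⇒ Q>K, reverse
Step 1:
                  M         E         X
  Initial   0.05118   0.03988    0.9813
  Change   0.007847  -0.01177  -0.01177
  Equil     0.05903   0.02811    0.9695
  solve Keq expr → x = -0.003923; check Q = 0.00581
Then add 0.04929 M of M.
Step 2:
                  M         E         X
  Initial    0.1083   0.02811    0.9695
  Change  -0.007689   0.01153   0.01153
  Equil      0.1006   0.03964    0.9811
  solve Keq expr → x = 0.003844; check Q = 0.00581
Then change container volume by factor 0.5 (V_new/V_old).
Step 3:
                  M         E         X
  Initial    0.2013   0.07929     1.962
  Change    0.02936  -0.04404  -0.04404
  Equil      0.2306   0.03525     1.918
  solve Keq expr → x = -0.01468; check Q = 0.00581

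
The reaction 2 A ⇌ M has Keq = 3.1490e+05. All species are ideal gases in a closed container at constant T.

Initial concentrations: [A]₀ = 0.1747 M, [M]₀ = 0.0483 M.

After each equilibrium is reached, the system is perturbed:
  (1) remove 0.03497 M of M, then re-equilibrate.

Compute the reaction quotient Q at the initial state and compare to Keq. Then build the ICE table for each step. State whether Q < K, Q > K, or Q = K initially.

Q₀ = 1.583 vs Keq = 3.1490e+05 ⇒ Q<K, forward
Step 1:
                  A         M
  I          0.1747    0.0483
  C          -0.174   0.08702
  E       6.5554e-04    0.1353
  solve Keq expr → x = 0.08702; check Q = 3.1490e+05
Then remove 0.03497 M of M.
Step 2:
                  A         M
  I       6.5554e-04    0.1004
  C       -9.0894e-05 4.5447e-05
  E       5.6465e-04    0.1004
  solve Keq expr → x = 4.5447e-05; check Q = 3.1490e+05

Q₀ = 1.583; Q < K (proceeds forward)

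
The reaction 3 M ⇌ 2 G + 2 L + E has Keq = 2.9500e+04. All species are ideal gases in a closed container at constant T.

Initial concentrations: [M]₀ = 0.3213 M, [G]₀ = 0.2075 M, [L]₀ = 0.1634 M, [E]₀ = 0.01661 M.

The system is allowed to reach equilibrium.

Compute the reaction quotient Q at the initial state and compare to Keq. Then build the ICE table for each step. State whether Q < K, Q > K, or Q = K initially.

Q₀ = 5.7568e-04; Q < K (proceeds forward)

Q₀ = 5.7568e-04 vs Keq = 2.9500e+04 ⇒ Q<K, forward
Step 1:
                   M          G          L          E
  init        0.3213     0.2075     0.1634    0.01661
  Δ          -0.3166     0.2111     0.2111     0.1055
  eq        0.004669     0.4186     0.3745     0.1222
  solve Keq expr → x = 0.1055; check Q = 2.9500e+04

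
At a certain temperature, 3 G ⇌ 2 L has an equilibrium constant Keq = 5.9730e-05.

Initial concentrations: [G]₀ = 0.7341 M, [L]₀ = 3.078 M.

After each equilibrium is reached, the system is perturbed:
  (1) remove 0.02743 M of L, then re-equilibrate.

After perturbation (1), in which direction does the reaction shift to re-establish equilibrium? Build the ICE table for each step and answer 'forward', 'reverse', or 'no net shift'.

Q₀ = 23.95 vs Keq = 5.9730e-05 ⇒ Q>K, reverse
Step 1:
                   G          L
  Initial     0.7341      3.078
  Change       4.479     -2.986
  Equil        5.213    0.09199
  solve Keq expr → x = -1.493; check Q = 5.9730e-05
Then remove 0.02743 M of L.
Step 2:
                   G          L
  Initial      5.213    0.06456
  Change    -0.03958    0.02638
  Equil        5.174    0.09094
  solve Keq expr → x = 0.01319; check Q = 5.9730e-05

Direction: forward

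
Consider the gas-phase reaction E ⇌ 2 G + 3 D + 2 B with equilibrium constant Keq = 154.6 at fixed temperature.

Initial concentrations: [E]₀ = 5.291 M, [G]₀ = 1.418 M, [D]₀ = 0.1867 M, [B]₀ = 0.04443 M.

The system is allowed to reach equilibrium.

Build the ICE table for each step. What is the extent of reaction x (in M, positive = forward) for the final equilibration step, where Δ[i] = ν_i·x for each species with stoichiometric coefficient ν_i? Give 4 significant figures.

Q₀ = 4.8820e-06 vs Keq = 154.6 ⇒ Q<K, forward
Step 1:
                   E          G          D          B
  init         5.291      1.418     0.1867    0.04443
  Δ          -0.8677      1.735      2.603      1.735
  eq           4.423      3.153       2.79       1.78
  solve Keq expr → x = 0.8677; check Q = 154.6

x = 0.8677 M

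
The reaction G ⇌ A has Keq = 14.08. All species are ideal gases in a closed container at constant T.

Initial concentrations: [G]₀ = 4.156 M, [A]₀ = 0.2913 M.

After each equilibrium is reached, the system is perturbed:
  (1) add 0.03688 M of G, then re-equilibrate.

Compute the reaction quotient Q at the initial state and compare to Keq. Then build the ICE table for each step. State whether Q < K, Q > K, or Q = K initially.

Q₀ = 0.07009 vs Keq = 14.08 ⇒ Q<K, forward
Step 1:
                   G          A
  init         4.156     0.2913
  Δ           -3.861      3.861
  eq          0.2949      4.152
  solve Keq expr → x = 3.861; check Q = 14.08
Then add 0.03688 M of G.
Step 2:
                   G          A
  init        0.3318      4.152
  Δ         -0.03443    0.03443
  eq          0.2974      4.187
  solve Keq expr → x = 0.03443; check Q = 14.08

Q₀ = 0.07009; Q < K (proceeds forward)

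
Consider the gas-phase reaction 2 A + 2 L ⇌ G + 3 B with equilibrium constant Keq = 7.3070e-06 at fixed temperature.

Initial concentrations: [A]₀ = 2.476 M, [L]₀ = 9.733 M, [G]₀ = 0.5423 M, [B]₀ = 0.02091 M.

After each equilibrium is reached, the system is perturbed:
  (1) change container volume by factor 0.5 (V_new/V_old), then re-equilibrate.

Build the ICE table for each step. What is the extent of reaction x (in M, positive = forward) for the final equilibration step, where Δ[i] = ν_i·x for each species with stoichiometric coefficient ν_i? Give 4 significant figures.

Q₀ = 8.5370e-09 vs Keq = 7.3070e-06 ⇒ Q<K, forward
Step 1:
                  A         L         G         B
  init        2.476     9.733    0.5423   0.02091
  Δ         -0.1095   -0.1095   0.05475    0.1642
  eq          2.367     9.624     0.597    0.1852
  solve Keq expr → x = 0.05475; check Q = 7.3070e-06
Then change container volume by factor 0.5 (V_new/V_old).
Step 2:
                  A         L         G         B
  init        4.733     19.25     1.194    0.3703
  Δ               0         0         0         0
  eq          4.733     19.25     1.194    0.3703
  solve Keq expr → x = 0; check Q = 7.3070e-06

x = 0 M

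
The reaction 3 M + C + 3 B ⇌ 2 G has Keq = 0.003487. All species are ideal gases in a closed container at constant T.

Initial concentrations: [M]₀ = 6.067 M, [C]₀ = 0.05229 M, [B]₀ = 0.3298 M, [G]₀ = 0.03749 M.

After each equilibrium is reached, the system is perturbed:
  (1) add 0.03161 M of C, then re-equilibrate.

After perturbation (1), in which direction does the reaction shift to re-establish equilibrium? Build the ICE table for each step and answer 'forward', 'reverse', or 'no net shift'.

Direction: forward

Q₀ = 0.003355 vs Keq = 0.003487 ⇒ Q<K, forward
Step 1:
                  M         C         B         G
  I           6.067   0.05229    0.3298   0.03749
  C       -7.4988e-04 -2.4996e-04 -7.4988e-04 4.9992e-04
  E           6.066   0.05204    0.3291   0.03799
  solve Keq expr → x = 2.4996e-04; check Q = 0.003487
Then add 0.03161 M of C.
Step 2:
                  M         C         B         G
  I           6.066   0.08365    0.3291   0.03799
  C         -0.0103 -0.003433   -0.0103  0.006865
  E           6.056   0.08022    0.3188   0.04486
  solve Keq expr → x = 0.003433; check Q = 0.003487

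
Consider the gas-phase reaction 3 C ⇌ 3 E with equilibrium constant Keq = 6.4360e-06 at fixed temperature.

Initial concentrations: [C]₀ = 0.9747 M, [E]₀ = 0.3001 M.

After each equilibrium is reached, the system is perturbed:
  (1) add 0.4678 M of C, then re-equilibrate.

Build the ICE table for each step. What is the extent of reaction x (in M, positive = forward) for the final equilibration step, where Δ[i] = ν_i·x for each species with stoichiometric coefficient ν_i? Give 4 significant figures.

Q₀ = 0.02919 vs Keq = 6.4360e-06 ⇒ Q>K, reverse
Step 1:
                  C         E
  I          0.9747    0.3001
  C          0.2768   -0.2768
  E           1.252   0.02328
  solve Keq expr → x = -0.09227; check Q = 6.4360e-06
Then add 0.4678 M of C.
Step 2:
                  C         E
  I           1.719   0.02328
  C       -0.008543  0.008543
  E           1.711   0.03182
  solve Keq expr → x = 0.002848; check Q = 6.4360e-06

x = 0.002848 M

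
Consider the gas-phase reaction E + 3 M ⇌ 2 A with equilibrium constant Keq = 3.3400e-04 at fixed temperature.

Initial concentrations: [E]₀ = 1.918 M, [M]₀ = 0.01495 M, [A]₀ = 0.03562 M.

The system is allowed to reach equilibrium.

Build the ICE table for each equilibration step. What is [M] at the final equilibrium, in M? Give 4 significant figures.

[M]_eq = 0.06771 M

Q₀ = 198 vs Keq = 3.3400e-04 ⇒ Q>K, reverse
Step 1:
                  E         M         A
  init        1.918   0.01495   0.03562
  Δ         0.01759   0.05276  -0.03517
  eq          1.936   0.06771 4.4796e-04
  solve Keq expr → x = -0.01759; check Q = 3.3400e-04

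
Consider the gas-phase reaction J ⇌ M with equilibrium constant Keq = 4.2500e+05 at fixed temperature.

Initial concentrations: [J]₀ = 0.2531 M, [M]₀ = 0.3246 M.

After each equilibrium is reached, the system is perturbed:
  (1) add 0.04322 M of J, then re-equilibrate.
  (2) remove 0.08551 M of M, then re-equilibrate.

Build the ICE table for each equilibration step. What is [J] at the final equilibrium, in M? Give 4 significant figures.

Q₀ = 1.282 vs Keq = 4.2500e+05 ⇒ Q<K, forward
Step 1:
                  J         M
  Initial    0.2531    0.3246
  Change    -0.2531    0.2531
  Equil   1.3593e-06    0.5777
  solve Keq expr → x = 0.2531; check Q = 4.2500e+05
Then add 0.04322 M of J.
Step 2:
                  J         M
  Initial   0.04322    0.5777
  Change   -0.04322   0.04322
  Equil   1.4610e-06    0.6209
  solve Keq expr → x = 0.04322; check Q = 4.2500e+05
Then remove 0.08551 M of M.
Step 3:
                  J         M
  Initial 1.4610e-06    0.5354
  Change  -2.0120e-07 2.0120e-07
  Equil   1.2598e-06    0.5354
  solve Keq expr → x = 2.0120e-07; check Q = 4.2500e+05

[J]_eq = 1.2598e-06 M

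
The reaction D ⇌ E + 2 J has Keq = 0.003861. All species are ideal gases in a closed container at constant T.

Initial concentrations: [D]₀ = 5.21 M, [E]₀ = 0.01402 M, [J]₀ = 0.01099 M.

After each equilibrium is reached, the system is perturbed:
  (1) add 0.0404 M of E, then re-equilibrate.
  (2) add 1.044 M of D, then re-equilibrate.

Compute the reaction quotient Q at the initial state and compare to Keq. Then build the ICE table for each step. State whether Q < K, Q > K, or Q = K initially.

Q₀ = 3.2502e-07; Q < K (proceeds forward)

Q₀ = 3.2502e-07 vs Keq = 0.003861 ⇒ Q<K, forward
Step 1:
                    D           E           J
  Initial        5.21     0.01402     0.01099
  Change      -0.1613      0.1613      0.3225
  Equil         5.049      0.1753      0.3335
  solve Keq expr → x = 0.1613; check Q = 0.003861
Then add 0.0404 M of E.
Step 2:
                    D           E           J
  Initial       5.049      0.2157      0.3335
  Change      0.01191    -0.01191    -0.02383
  Equil         5.061      0.2038      0.3097
  solve Keq expr → x = -0.01191; check Q = 0.003861
Then add 1.044 M of D.
Step 3:
                    D           E           J
  Initial       6.105      0.2038      0.3097
  Change     -0.01076     0.01076     0.02152
  Equil         6.094      0.2145      0.3312
  solve Keq expr → x = 0.01076; check Q = 0.003861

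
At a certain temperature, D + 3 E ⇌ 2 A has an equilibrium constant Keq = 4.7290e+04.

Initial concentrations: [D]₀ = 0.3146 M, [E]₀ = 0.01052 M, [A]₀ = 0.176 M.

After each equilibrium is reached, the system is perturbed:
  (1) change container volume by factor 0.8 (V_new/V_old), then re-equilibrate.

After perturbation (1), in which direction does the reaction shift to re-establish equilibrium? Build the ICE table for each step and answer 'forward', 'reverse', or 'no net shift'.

Direction: forward

Q₀ = 8.4571e+04 vs Keq = 4.7290e+04 ⇒ Q>K, reverse
Step 1:
                    D           E           A
  I            0.3146     0.01052       0.176
  C        7.2316e-04    0.002169   -0.001446
  E            0.3153     0.01269      0.1746
  solve Keq expr → x = -7.2316e-04; check Q = 4.7290e+04
Then change container volume by factor 0.8 (V_new/V_old).
Step 2:
                    D           E           A
  I            0.3942     0.01586      0.2182
  C       -7.0839e-04   -0.002125    0.001417
  E            0.3934     0.01374      0.2196
  solve Keq expr → x = 7.0839e-04; check Q = 4.7290e+04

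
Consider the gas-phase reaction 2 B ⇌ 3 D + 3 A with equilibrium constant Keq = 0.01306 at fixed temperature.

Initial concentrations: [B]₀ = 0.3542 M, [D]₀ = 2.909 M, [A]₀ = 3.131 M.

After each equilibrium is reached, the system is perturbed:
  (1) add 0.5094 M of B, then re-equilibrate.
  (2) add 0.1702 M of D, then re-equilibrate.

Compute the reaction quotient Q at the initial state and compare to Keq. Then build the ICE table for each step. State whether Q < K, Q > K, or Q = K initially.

Q₀ = 6023; Q > K (proceeds reverse)

Q₀ = 6023 vs Keq = 0.01306 ⇒ Q>K, reverse
Step 1:
                  B         D         A
  init       0.3542     2.909     3.131
  Δ           1.602    -2.403    -2.403
  eq          1.956     0.506     0.728
  solve Keq expr → x = -0.801; check Q = 0.01306
Then add 0.5094 M of B.
Step 2:
                  B         D         A
  init        2.466     0.506     0.728
  Δ        -0.03019   0.04529   0.04529
  eq          2.435    0.5513    0.7733
  solve Keq expr → x = 0.0151; check Q = 0.01306
Then add 0.1702 M of D.
Step 3:
                  B         D         A
  init        2.435    0.7215    0.7733
  Δ         0.05914  -0.08872  -0.08872
  eq          2.495    0.6328    0.6846
  solve Keq expr → x = -0.02957; check Q = 0.01306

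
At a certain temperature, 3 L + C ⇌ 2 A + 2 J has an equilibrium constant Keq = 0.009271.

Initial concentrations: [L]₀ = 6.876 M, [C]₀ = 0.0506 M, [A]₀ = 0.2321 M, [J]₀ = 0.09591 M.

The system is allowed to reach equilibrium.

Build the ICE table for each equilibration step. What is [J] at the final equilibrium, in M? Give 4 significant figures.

[J]_eq = 0.1942 M

Q₀ = 3.0125e-05 vs Keq = 0.009271 ⇒ Q<K, forward
Step 1:
                  L         C         A         J
  init        6.876    0.0506    0.2321   0.09591
  Δ         -0.1474  -0.04914   0.09828   0.09828
  eq          6.729  0.001458    0.3304    0.1942
  solve Keq expr → x = 0.04914; check Q = 0.009271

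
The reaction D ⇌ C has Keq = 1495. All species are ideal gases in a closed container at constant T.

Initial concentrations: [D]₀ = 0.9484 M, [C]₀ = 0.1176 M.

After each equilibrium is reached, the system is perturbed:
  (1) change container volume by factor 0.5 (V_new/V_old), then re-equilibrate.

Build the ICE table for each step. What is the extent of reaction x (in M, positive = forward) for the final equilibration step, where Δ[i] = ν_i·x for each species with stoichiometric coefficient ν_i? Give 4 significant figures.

x = 0 M

Q₀ = 0.124 vs Keq = 1495 ⇒ Q<K, forward
Step 1:
                    D           C
  I            0.9484      0.1176
  C           -0.9477      0.9477
  E        7.1257e-04       1.065
  solve Keq expr → x = 0.9477; check Q = 1495
Then change container volume by factor 0.5 (V_new/V_old).
Step 2:
                    D           C
  I          0.001425       2.131
  C                 0           0
  E          0.001425       2.131
  solve Keq expr → x = 0; check Q = 1495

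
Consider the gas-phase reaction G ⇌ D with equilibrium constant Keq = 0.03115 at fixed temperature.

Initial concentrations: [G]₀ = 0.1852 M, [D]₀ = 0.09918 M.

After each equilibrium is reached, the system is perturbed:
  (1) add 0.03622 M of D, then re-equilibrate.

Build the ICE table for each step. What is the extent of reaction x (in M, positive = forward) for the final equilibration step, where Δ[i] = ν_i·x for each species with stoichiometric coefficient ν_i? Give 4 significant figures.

Q₀ = 0.5355 vs Keq = 0.03115 ⇒ Q>K, reverse
Step 1:
                  G         D
  init       0.1852   0.09918
  Δ         0.09059  -0.09059
  eq         0.2758  0.008591
  solve Keq expr → x = -0.09059; check Q = 0.03115
Then add 0.03622 M of D.
Step 2:
                  G         D
  init       0.2758   0.04481
  Δ         0.03513  -0.03513
  eq         0.3109  0.009685
  solve Keq expr → x = -0.03513; check Q = 0.03115

x = -0.03513 M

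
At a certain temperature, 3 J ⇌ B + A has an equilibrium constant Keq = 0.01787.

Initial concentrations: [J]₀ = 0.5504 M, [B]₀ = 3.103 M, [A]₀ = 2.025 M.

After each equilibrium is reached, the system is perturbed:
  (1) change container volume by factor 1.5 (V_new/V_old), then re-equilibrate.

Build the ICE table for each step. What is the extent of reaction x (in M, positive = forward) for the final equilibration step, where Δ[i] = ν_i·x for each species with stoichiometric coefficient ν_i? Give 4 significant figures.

x = -0.06821 M

Q₀ = 37.69 vs Keq = 0.01787 ⇒ Q>K, reverse
Step 1:
                  J         B         A
  Initial    0.5504     3.103     2.025
  Change      3.758    -1.253    -1.253
  Equil       4.308      1.85    0.7723
  solve Keq expr → x = -1.253; check Q = 0.01787
Then change container volume by factor 1.5 (V_new/V_old).
Step 2:
                  J         B         A
  Initial     2.872     1.234    0.5149
  Change     0.2046  -0.06821  -0.06821
  Equil       3.077     1.165    0.4467
  solve Keq expr → x = -0.06821; check Q = 0.01787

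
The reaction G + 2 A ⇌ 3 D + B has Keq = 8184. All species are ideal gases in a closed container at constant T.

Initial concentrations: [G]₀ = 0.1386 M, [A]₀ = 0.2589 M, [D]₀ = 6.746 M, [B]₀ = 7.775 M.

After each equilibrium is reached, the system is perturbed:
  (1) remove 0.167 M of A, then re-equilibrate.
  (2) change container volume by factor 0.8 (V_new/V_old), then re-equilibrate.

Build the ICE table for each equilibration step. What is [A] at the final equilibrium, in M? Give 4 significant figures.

Q₀ = 2.5693e+05 vs Keq = 8184 ⇒ Q>K, reverse
Step 1:
                  G         A         D         B
  I          0.1386    0.2589     6.746     7.775
  C          0.2374    0.4747   -0.7121   -0.2374
  E           0.376    0.7336     6.034     7.538
  solve Keq expr → x = -0.2374; check Q = 8184
Then remove 0.167 M of A.
Step 2:
                  G         A         D         B
  I           0.376    0.5666     6.034     7.538
  C         0.04845   0.09691   -0.1454  -0.04845
  E          0.4244    0.6635     5.889     7.489
  solve Keq expr → x = -0.04845; check Q = 8184
Then change container volume by factor 0.8 (V_new/V_old).
Step 3:
                  G         A         D         B
  I          0.5305    0.8294     7.361     9.361
  C         0.02847   0.05694  -0.08542  -0.02847
  E           0.559    0.8863     7.275     9.333
  solve Keq expr → x = -0.02847; check Q = 8184

[A]_eq = 0.8863 M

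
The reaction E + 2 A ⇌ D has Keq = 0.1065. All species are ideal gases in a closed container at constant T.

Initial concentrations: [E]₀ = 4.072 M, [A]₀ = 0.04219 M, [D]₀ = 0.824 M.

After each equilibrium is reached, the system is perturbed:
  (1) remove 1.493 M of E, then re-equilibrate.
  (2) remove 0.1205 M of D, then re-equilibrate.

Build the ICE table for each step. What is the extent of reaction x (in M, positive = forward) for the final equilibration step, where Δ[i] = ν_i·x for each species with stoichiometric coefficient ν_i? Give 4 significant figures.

x = 0.0513 M

Q₀ = 113.7 vs Keq = 0.1065 ⇒ Q>K, reverse
Step 1:
                  E         A         D
  init        4.072   0.04219     0.824
  Δ          0.4313    0.8627   -0.4313
  eq          4.503    0.9048    0.3927
  solve Keq expr → x = -0.4313; check Q = 0.1065
Then remove 1.493 M of E.
Step 2:
                  E         A         D
  init         3.01    0.9048    0.3927
  Δ          0.0556    0.1112   -0.0556
  eq          3.066     1.016    0.3371
  solve Keq expr → x = -0.0556; check Q = 0.1065
Then remove 0.1205 M of D.
Step 3:
                  E         A         D
  init        3.066     1.016    0.2166
  Δ         -0.0513   -0.1026    0.0513
  eq          3.015    0.9134    0.2679
  solve Keq expr → x = 0.0513; check Q = 0.1065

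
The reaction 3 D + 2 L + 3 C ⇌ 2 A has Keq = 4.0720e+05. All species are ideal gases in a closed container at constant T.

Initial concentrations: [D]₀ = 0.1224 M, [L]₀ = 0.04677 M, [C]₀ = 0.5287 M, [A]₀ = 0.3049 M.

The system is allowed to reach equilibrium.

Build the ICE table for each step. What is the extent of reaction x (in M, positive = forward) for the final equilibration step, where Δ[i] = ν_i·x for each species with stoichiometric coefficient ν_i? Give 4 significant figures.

x = 0.004684 M

Q₀ = 1.5682e+05 vs Keq = 4.0720e+05 ⇒ Q<K, forward
Step 1:
                    D           L           C           A
  init         0.1224     0.04677      0.5287      0.3049
  Δ          -0.01405   -0.009368    -0.01405    0.009368
  eq           0.1083      0.0374      0.5146      0.3143
  solve Keq expr → x = 0.004684; check Q = 4.0720e+05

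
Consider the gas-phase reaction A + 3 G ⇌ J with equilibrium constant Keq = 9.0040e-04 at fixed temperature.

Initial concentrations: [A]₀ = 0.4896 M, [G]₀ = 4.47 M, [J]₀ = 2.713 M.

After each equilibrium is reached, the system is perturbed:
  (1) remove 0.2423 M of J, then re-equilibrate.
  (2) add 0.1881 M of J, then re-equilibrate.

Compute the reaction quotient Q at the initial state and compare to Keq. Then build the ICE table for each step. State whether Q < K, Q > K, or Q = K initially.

Q₀ = 0.06204 vs Keq = 9.0040e-04 ⇒ Q>K, reverse
Step 1:
                   A          G          J
  init        0.4896       4.47      2.713
  Δ            1.473      4.418     -1.473
  eq           1.962      8.888       1.24
  solve Keq expr → x = -1.473; check Q = 9.0040e-04
Then remove 0.2423 M of J.
Step 2:
                   A          G          J
  init         1.962      8.888     0.9981
  Δ          -0.0866    -0.2598     0.0866
  eq           1.876      8.628      1.085
  solve Keq expr → x = 0.0866; check Q = 9.0040e-04
Then add 0.1881 M of J.
Step 3:
                   A          G          J
  init         1.876      8.628      1.273
  Δ           0.0677     0.2031    -0.0677
  eq           1.943      8.831      1.205
  solve Keq expr → x = -0.0677; check Q = 9.0040e-04

Q₀ = 0.06204; Q > K (proceeds reverse)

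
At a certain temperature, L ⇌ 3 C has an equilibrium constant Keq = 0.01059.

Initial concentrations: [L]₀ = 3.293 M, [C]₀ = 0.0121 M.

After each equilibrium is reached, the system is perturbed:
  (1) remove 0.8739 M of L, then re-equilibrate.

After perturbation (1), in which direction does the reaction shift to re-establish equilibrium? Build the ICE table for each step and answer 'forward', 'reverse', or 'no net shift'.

Direction: reverse

Q₀ = 5.3798e-07 vs Keq = 0.01059 ⇒ Q<K, forward
Step 1:
                    L           C
  I             3.293      0.0121
  C           -0.1037      0.3111
  E             3.189      0.3232
  solve Keq expr → x = 0.1037; check Q = 0.01059
Then remove 0.8739 M of L.
Step 2:
                    L           C
  I             2.315      0.3232
  C           0.01076    -0.03228
  E             2.326       0.291
  solve Keq expr → x = -0.01076; check Q = 0.01059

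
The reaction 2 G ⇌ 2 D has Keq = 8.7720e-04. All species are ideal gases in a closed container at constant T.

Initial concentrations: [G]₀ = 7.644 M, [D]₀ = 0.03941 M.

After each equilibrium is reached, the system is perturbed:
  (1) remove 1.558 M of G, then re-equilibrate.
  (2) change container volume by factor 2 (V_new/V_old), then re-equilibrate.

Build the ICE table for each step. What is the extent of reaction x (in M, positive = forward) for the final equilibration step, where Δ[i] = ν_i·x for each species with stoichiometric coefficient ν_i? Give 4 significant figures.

Q₀ = 2.6581e-05 vs Keq = 8.7720e-04 ⇒ Q<K, forward
Step 1:
                   G          D
  init         7.644    0.03941
  Δ          -0.1816     0.1816
  eq           7.462      0.221
  solve Keq expr → x = 0.0908; check Q = 8.7720e-04
Then remove 1.558 M of G.
Step 2:
                   G          D
  init         5.904      0.221
  Δ          0.04482   -0.04482
  eq           5.949     0.1762
  solve Keq expr → x = -0.02241; check Q = 8.7720e-04
Then change container volume by factor 2 (V_new/V_old).
Step 3:
                   G          D
  init         2.975     0.0881
  Δ                0          0
  eq           2.975     0.0881
  solve Keq expr → x = 0; check Q = 8.7720e-04

x = 0 M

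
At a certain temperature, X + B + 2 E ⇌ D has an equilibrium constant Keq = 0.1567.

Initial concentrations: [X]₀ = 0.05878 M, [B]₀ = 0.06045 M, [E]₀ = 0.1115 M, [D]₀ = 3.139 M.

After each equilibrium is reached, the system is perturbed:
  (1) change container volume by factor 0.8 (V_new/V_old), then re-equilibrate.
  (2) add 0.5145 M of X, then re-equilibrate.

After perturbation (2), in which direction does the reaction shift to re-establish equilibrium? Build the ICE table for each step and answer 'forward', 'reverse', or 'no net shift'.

Q₀ = 7.1058e+04 vs Keq = 0.1567 ⇒ Q>K, reverse
Step 1:
                  X         B         E         D
  Initial   0.05878   0.06045    0.1115     3.139
  Change      1.258     1.258     2.517    -1.258
  Equil       1.317     1.319     2.628     1.881
  solve Keq expr → x = -1.258; check Q = 0.1567
Then change container volume by factor 0.8 (V_new/V_old).
Step 2:
                  X         B         E         D
  Initial     1.647     1.649     3.285     2.351
  Change    -0.2218   -0.2218   -0.4436    0.2218
  Equil       1.425     1.427     2.842     2.573
  solve Keq expr → x = 0.2218; check Q = 0.1567
Then add 0.5145 M of X.
Step 3:
                  X         B         E         D
  Initial     1.939     1.427     2.842     2.573
  Change   -0.09957  -0.09957   -0.1991   0.09957
  Equil        1.84     1.327     2.643     2.672
  solve Keq expr → x = 0.09957; check Q = 0.1567

Direction: forward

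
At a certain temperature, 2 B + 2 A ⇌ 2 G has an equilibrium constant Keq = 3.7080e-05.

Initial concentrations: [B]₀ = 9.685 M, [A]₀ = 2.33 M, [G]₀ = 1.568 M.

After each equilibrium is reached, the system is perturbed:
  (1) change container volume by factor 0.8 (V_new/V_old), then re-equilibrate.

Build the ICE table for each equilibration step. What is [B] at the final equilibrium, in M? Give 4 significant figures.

Q₀ = 0.004828 vs Keq = 3.7080e-05 ⇒ Q>K, reverse
Step 1:
                  B         A         G
  init        9.685      2.33     1.568
  Δ           1.323     1.323    -1.323
  eq          11.01     3.653    0.2449
  solve Keq expr → x = -0.6616; check Q = 3.7080e-05
Then change container volume by factor 0.8 (V_new/V_old).
Step 2:
                  B         A         G
  init        13.76     4.566    0.3061
  Δ        -0.06887  -0.06887   0.06887
  eq          13.69     4.498     0.375
  solve Keq expr → x = 0.03443; check Q = 3.7080e-05

[B]_eq = 13.69 M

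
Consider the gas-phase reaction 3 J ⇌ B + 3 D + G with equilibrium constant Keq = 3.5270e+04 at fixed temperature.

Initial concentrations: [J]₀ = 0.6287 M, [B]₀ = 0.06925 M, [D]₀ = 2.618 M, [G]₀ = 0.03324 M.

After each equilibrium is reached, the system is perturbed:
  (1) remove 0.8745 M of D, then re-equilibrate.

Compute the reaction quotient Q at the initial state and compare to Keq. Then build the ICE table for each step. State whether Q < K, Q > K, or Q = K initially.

Q₀ = 0.1662 vs Keq = 3.5270e+04 ⇒ Q<K, forward
Step 1:
                    J           B           D           G
  Initial      0.6287     0.06925       2.618     0.03324
  Change      -0.5902      0.1967      0.5902      0.1967
  Equil       0.03854       0.266       3.208        0.23
  solve Keq expr → x = 0.1967; check Q = 3.5270e+04
Then remove 0.8745 M of D.
Step 2:
                    J           B           D           G
  Initial     0.03854       0.266       2.334        0.23
  Change     -0.01013    0.003376     0.01013    0.003376
  Equil       0.02841      0.2693       2.344      0.2333
  solve Keq expr → x = 0.003376; check Q = 3.5270e+04

Q₀ = 0.1662; Q < K (proceeds forward)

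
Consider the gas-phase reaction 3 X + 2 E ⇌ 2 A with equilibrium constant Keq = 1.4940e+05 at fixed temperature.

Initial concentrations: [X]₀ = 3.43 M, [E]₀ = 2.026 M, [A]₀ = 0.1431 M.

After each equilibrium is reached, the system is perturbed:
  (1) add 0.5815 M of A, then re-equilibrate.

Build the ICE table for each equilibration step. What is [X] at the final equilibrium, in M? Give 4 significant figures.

[X]_eq = 0.4287 M

Q₀ = 1.2363e-04 vs Keq = 1.4940e+05 ⇒ Q<K, forward
Step 1:
                    X           E           A
  I              3.43       2.026      0.1431
  C            -3.009      -2.006       2.006
  E            0.4215     0.02032       2.149
  solve Keq expr → x = 1.003; check Q = 1.4940e+05
Then add 0.5815 M of A.
Step 2:
                    X           E           A
  I            0.4215     0.02032        2.73
  C          0.007208    0.004805   -0.004805
  E            0.4287     0.02512       2.725
  solve Keq expr → x = -0.002403; check Q = 1.4940e+05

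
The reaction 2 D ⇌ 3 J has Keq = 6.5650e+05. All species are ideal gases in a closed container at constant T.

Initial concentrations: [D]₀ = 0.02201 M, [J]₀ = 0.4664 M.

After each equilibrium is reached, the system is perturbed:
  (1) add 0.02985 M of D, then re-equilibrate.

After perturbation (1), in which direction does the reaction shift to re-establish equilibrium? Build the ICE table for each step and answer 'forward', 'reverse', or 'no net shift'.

Q₀ = 209.4 vs Keq = 6.5650e+05 ⇒ Q<K, forward
Step 1:
                  D         J
  I         0.02201    0.4664
  C        -0.02158   0.03236
  E       4.3473e-04    0.4988
  solve Keq expr → x = 0.01079; check Q = 6.5650e+05
Then add 0.02985 M of D.
Step 2:
                  D         J
  I         0.03028    0.4988
  C        -0.02979   0.04469
  E       4.9445e-04    0.5434
  solve Keq expr → x = 0.0149; check Q = 6.5650e+05

Direction: forward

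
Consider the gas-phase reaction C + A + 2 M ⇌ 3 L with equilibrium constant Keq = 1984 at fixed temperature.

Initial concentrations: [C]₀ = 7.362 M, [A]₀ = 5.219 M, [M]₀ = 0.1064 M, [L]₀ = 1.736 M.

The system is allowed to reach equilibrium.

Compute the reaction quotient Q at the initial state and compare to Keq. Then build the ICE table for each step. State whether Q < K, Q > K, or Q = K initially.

Q₀ = 12.03 vs Keq = 1984 ⇒ Q<K, forward
Step 1:
                   C          A          M          L
  init         7.362      5.219     0.1064      1.736
  Δ         -0.04849   -0.04849   -0.09698     0.1455
  eq           7.314      5.171   0.009422      1.881
  solve Keq expr → x = 0.04849; check Q = 1984

Q₀ = 12.03; Q < K (proceeds forward)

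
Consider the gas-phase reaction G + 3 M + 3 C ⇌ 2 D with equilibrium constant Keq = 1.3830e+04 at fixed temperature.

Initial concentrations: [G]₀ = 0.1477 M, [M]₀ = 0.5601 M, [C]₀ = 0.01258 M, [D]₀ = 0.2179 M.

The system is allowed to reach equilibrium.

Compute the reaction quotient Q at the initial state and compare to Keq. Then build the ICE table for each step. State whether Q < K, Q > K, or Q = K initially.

Q₀ = 9.1896e+05; Q > K (proceeds reverse)

Q₀ = 9.1896e+05 vs Keq = 1.3830e+04 ⇒ Q>K, reverse
Step 1:
                   G          M          C          D
  Initial     0.1477     0.5601    0.01258     0.2179
  Change      0.0105    0.03149    0.03149   -0.02099
  Equil       0.1582     0.5916    0.04407     0.1969
  solve Keq expr → x = -0.0105; check Q = 1.3830e+04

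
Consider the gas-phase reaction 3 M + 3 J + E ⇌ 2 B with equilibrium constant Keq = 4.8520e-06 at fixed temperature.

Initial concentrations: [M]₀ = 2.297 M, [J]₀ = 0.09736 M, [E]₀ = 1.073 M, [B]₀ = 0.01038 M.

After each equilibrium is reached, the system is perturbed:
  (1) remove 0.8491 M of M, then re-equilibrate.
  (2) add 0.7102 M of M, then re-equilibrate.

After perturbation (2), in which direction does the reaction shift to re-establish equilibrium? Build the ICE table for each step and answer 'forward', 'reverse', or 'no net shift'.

Q₀ = 0.008978 vs Keq = 4.8520e-06 ⇒ Q>K, reverse
Step 1:
                    M           J           E           B
  init          2.297     0.09736       1.073     0.01038
  Δ           0.01512     0.01512    0.005038    -0.01008
  eq            2.312      0.1125       1.078  3.0330e-04
  solve Keq expr → x = -0.005038; check Q = 4.8520e-06
Then remove 0.8491 M of M.
Step 2:
                    M           J           E           B
  init          1.463      0.1125       1.078  3.0330e-04
  Δ        2.2521e-04  2.2521e-04  7.5070e-05 -1.5014e-04
  eq            1.463      0.1127       1.078  1.5316e-04
  solve Keq expr → x = -7.5070e-05; check Q = 4.8520e-06
Then add 0.7102 M of M.
Step 3:
                    M           J           E           B
  init          2.173      0.1127       1.078  1.5316e-04
  Δ       -1.8507e-04 -1.8507e-04 -6.1690e-05  1.2338e-04
  eq            2.173      0.1125       1.078  2.7654e-04
  solve Keq expr → x = 6.1690e-05; check Q = 4.8520e-06

Direction: forward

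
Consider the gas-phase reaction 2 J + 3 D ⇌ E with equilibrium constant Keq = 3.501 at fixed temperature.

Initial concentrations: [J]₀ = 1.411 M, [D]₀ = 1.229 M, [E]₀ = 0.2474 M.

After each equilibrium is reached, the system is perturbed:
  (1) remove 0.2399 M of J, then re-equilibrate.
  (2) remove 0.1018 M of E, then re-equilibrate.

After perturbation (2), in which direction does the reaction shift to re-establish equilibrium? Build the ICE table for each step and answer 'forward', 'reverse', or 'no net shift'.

Q₀ = 0.06694 vs Keq = 3.501 ⇒ Q<K, forward
Step 1:
                   J          D          E
  Initial      1.411      1.229     0.2474
  Change     -0.4633    -0.6949     0.2316
  Equil       0.9477     0.5341      0.479
  solve Keq expr → x = 0.2316; check Q = 3.501
Then remove 0.2399 M of J.
Step 2:
                   J          D          E
  Initial     0.7078     0.5341      0.479
  Change     0.04995    0.07492   -0.02497
  Equil       0.7578      0.609     0.4541
  solve Keq expr → x = -0.02497; check Q = 3.501
Then remove 0.1018 M of E.
Step 3:
                   J          D          E
  Initial     0.7578      0.609     0.3523
  Change    -0.02175   -0.03263    0.01088
  Equil        0.736     0.5764     0.3631
  solve Keq expr → x = 0.01088; check Q = 3.501

Direction: forward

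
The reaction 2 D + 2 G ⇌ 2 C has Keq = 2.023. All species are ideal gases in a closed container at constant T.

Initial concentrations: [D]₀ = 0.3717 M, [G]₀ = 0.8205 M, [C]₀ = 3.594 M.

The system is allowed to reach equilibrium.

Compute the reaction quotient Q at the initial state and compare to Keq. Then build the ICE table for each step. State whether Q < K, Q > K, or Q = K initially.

Q₀ = 138.9 vs Keq = 2.023 ⇒ Q>K, reverse
Step 1:
                  D         G         C
  init       0.3717    0.8205     3.594
  Δ          0.8187    0.8187   -0.8187
  eq           1.19     1.639     2.775
  solve Keq expr → x = -0.4093; check Q = 2.023

Q₀ = 138.9; Q > K (proceeds reverse)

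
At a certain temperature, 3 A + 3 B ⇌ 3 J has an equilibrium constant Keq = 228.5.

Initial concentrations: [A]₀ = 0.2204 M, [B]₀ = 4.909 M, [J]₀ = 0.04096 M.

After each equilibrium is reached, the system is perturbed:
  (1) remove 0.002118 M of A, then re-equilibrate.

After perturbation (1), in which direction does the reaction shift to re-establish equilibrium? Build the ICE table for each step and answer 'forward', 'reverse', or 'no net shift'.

Direction: reverse

Q₀ = 5.4258e-05 vs Keq = 228.5 ⇒ Q<K, forward
Step 1:
                   A          B          J
  Initial     0.2204      4.909    0.04096
  Change     -0.2116    -0.2116     0.2116
  Equil     0.008795      4.697     0.2526
  solve Keq expr → x = 0.07054; check Q = 228.5
Then remove 0.002118 M of A.
Step 2:
                   A          B          J
  Initial   0.006677      4.697     0.2526
  Change    0.002043   0.002043  -0.002043
  Equil      0.00872      4.699     0.2505
  solve Keq expr → x = -6.8102e-04; check Q = 228.5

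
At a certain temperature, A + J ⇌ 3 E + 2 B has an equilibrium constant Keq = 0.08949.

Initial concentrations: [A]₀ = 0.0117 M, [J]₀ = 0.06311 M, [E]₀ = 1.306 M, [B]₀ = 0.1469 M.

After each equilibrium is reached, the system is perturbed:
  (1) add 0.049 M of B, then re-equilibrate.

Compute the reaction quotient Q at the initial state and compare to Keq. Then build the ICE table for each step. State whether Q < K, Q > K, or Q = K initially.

Q₀ = 65.1 vs Keq = 0.08949 ⇒ Q>K, reverse
Step 1:
                  A         J         E         B
  Initial    0.0117   0.06311     1.306    0.1469
  Change    0.06143   0.06143   -0.1843   -0.1229
  Equil     0.07313    0.1245     1.122   0.02403
  solve Keq expr → x = -0.06143; check Q = 0.08949
Then add 0.049 M of B.
Step 2:
                  A         J         E         B
  Initial   0.07313    0.1245     1.122   0.07303
  Change    0.02054   0.02054  -0.06162  -0.04108
  Equil     0.09367    0.1451      1.06   0.03195
  solve Keq expr → x = -0.02054; check Q = 0.08949

Q₀ = 65.1; Q > K (proceeds reverse)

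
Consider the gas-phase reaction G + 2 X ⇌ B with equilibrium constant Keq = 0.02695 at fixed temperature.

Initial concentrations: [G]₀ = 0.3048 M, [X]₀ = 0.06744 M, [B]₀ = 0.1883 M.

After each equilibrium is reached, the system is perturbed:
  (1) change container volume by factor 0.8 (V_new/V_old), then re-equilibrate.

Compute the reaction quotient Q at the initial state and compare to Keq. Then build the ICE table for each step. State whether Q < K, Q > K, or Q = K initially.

Q₀ = 135.8 vs Keq = 0.02695 ⇒ Q>K, reverse
Step 1:
                  G         X         B
  I          0.3048   0.06744    0.1883
  C          0.1858    0.3715   -0.1858
  E          0.4906    0.4389  0.002547
  solve Keq expr → x = -0.1858; check Q = 0.02695
Then change container volume by factor 0.8 (V_new/V_old).
Step 2:
                  G         X         B
  I          0.6132    0.5487  0.003184
  C       -0.001715 -0.003431  0.001715
  E          0.6115    0.5453  0.004899
  solve Keq expr → x = 0.001715; check Q = 0.02695

Q₀ = 135.8; Q > K (proceeds reverse)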